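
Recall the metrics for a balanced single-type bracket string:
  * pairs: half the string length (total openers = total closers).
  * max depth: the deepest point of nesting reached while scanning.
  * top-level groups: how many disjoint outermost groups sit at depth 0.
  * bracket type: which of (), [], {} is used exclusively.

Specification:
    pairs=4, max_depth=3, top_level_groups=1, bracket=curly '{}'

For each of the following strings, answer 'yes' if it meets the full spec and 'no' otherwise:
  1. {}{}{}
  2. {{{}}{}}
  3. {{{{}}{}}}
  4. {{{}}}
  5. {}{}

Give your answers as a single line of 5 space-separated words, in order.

Answer: no yes no no no

Derivation:
String 1 '{}{}{}': depth seq [1 0 1 0 1 0]
  -> pairs=3 depth=1 groups=3 -> no
String 2 '{{{}}{}}': depth seq [1 2 3 2 1 2 1 0]
  -> pairs=4 depth=3 groups=1 -> yes
String 3 '{{{{}}{}}}': depth seq [1 2 3 4 3 2 3 2 1 0]
  -> pairs=5 depth=4 groups=1 -> no
String 4 '{{{}}}': depth seq [1 2 3 2 1 0]
  -> pairs=3 depth=3 groups=1 -> no
String 5 '{}{}': depth seq [1 0 1 0]
  -> pairs=2 depth=1 groups=2 -> no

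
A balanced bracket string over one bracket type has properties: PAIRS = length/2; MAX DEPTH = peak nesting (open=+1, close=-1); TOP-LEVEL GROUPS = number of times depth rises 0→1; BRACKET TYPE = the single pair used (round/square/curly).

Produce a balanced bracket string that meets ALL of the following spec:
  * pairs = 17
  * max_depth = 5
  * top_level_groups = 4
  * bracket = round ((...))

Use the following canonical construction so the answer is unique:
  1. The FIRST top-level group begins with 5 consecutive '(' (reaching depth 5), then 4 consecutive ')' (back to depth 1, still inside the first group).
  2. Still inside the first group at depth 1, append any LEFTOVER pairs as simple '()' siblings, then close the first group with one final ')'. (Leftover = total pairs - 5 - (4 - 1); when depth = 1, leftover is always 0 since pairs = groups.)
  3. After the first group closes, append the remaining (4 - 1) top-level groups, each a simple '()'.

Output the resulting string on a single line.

Spec: pairs=17 depth=5 groups=4
Leftover pairs = 17 - 5 - (4-1) = 9
First group: deep chain of depth 5 + 9 sibling pairs
Remaining 3 groups: simple '()' each

Answer: ((((())))()()()()()()()()())()()()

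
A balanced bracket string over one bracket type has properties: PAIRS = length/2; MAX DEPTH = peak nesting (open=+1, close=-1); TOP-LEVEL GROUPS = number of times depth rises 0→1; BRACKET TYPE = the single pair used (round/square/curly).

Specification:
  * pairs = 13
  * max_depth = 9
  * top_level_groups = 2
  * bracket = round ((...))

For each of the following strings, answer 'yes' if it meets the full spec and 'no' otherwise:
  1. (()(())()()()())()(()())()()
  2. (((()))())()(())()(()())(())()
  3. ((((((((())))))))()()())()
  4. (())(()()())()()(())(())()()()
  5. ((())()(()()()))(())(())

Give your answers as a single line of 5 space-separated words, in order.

String 1 '(()(())()()()())()(()())()()': depth seq [1 2 1 2 3 2 1 2 1 2 1 2 1 2 1 0 1 0 1 2 1 2 1 0 1 0 1 0]
  -> pairs=14 depth=3 groups=5 -> no
String 2 '(((()))())()(())()(()())(())()': depth seq [1 2 3 4 3 2 1 2 1 0 1 0 1 2 1 0 1 0 1 2 1 2 1 0 1 2 1 0 1 0]
  -> pairs=15 depth=4 groups=7 -> no
String 3 '((((((((())))))))()()())()': depth seq [1 2 3 4 5 6 7 8 9 8 7 6 5 4 3 2 1 2 1 2 1 2 1 0 1 0]
  -> pairs=13 depth=9 groups=2 -> yes
String 4 '(())(()()())()()(())(())()()()': depth seq [1 2 1 0 1 2 1 2 1 2 1 0 1 0 1 0 1 2 1 0 1 2 1 0 1 0 1 0 1 0]
  -> pairs=15 depth=2 groups=9 -> no
String 5 '((())()(()()()))(())(())': depth seq [1 2 3 2 1 2 1 2 3 2 3 2 3 2 1 0 1 2 1 0 1 2 1 0]
  -> pairs=12 depth=3 groups=3 -> no

Answer: no no yes no no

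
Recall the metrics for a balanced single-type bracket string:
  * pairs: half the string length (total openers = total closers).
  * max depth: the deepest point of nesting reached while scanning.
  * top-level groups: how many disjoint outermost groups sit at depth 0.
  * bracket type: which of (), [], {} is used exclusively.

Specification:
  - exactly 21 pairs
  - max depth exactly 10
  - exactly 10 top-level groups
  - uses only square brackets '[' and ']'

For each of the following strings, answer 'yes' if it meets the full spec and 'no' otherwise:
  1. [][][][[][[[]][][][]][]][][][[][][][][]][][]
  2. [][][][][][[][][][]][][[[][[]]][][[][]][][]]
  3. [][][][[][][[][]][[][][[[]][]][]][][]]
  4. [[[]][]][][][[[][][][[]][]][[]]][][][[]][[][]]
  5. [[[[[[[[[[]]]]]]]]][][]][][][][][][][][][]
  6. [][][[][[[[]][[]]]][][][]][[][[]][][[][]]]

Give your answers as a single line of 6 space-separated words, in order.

Answer: no no no no yes no

Derivation:
String 1 '[][][][[][[[]][][][]][]][][][[][][][][]][][]': depth seq [1 0 1 0 1 0 1 2 1 2 3 4 3 2 3 2 3 2 3 2 1 2 1 0 1 0 1 0 1 2 1 2 1 2 1 2 1 2 1 0 1 0 1 0]
  -> pairs=22 depth=4 groups=9 -> no
String 2 '[][][][][][[][][][]][][[[][[]]][][[][]][][]]': depth seq [1 0 1 0 1 0 1 0 1 0 1 2 1 2 1 2 1 2 1 0 1 0 1 2 3 2 3 4 3 2 1 2 1 2 3 2 3 2 1 2 1 2 1 0]
  -> pairs=22 depth=4 groups=8 -> no
String 3 '[][][][[][][[][]][[][][[[]][]][]][][]]': depth seq [1 0 1 0 1 0 1 2 1 2 1 2 3 2 3 2 1 2 3 2 3 2 3 4 5 4 3 4 3 2 3 2 1 2 1 2 1 0]
  -> pairs=19 depth=5 groups=4 -> no
String 4 '[[[]][]][][][[[][][][[]][]][[]]][][][[]][[][]]': depth seq [1 2 3 2 1 2 1 0 1 0 1 0 1 2 3 2 3 2 3 2 3 4 3 2 3 2 1 2 3 2 1 0 1 0 1 0 1 2 1 0 1 2 1 2 1 0]
  -> pairs=23 depth=4 groups=8 -> no
String 5 '[[[[[[[[[[]]]]]]]]][][]][][][][][][][][][]': depth seq [1 2 3 4 5 6 7 8 9 10 9 8 7 6 5 4 3 2 1 2 1 2 1 0 1 0 1 0 1 0 1 0 1 0 1 0 1 0 1 0 1 0]
  -> pairs=21 depth=10 groups=10 -> yes
String 6 '[][][[][[[[]][[]]]][][][]][[][[]][][[][]]]': depth seq [1 0 1 0 1 2 1 2 3 4 5 4 3 4 5 4 3 2 1 2 1 2 1 2 1 0 1 2 1 2 3 2 1 2 1 2 3 2 3 2 1 0]
  -> pairs=21 depth=5 groups=4 -> no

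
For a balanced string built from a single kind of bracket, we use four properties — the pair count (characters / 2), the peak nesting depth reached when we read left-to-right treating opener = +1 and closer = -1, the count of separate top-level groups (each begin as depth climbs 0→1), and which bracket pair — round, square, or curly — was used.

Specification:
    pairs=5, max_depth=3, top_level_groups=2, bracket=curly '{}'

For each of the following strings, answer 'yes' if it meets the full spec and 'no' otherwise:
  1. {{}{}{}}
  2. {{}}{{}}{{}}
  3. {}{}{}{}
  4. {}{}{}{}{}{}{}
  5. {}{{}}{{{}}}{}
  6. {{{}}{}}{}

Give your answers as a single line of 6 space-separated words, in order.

Answer: no no no no no yes

Derivation:
String 1 '{{}{}{}}': depth seq [1 2 1 2 1 2 1 0]
  -> pairs=4 depth=2 groups=1 -> no
String 2 '{{}}{{}}{{}}': depth seq [1 2 1 0 1 2 1 0 1 2 1 0]
  -> pairs=6 depth=2 groups=3 -> no
String 3 '{}{}{}{}': depth seq [1 0 1 0 1 0 1 0]
  -> pairs=4 depth=1 groups=4 -> no
String 4 '{}{}{}{}{}{}{}': depth seq [1 0 1 0 1 0 1 0 1 0 1 0 1 0]
  -> pairs=7 depth=1 groups=7 -> no
String 5 '{}{{}}{{{}}}{}': depth seq [1 0 1 2 1 0 1 2 3 2 1 0 1 0]
  -> pairs=7 depth=3 groups=4 -> no
String 6 '{{{}}{}}{}': depth seq [1 2 3 2 1 2 1 0 1 0]
  -> pairs=5 depth=3 groups=2 -> yes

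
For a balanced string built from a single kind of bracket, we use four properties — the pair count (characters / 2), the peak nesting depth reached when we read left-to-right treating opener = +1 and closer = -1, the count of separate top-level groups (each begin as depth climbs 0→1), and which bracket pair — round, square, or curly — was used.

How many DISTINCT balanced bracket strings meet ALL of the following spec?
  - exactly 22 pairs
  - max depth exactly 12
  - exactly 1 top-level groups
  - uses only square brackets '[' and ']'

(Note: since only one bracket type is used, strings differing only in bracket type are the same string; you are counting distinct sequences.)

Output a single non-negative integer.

Answer: 460879770

Derivation:
Spec: pairs=22 depth=12 groups=1
Count(depth <= 12) = 24229457252
Count(depth <= 11) = 23768577482
Count(depth == 12) = 24229457252 - 23768577482 = 460879770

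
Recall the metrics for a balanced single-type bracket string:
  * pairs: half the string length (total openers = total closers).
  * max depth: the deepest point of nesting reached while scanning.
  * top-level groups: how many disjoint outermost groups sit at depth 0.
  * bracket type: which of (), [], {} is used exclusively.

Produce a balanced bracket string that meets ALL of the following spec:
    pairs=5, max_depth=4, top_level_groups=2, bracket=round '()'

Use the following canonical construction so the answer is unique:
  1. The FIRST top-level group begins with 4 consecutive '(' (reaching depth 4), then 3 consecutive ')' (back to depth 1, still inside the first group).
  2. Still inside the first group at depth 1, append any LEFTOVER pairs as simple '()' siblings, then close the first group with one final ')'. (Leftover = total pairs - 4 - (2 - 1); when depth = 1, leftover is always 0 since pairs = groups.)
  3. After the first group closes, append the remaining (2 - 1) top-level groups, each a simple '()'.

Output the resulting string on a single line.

Spec: pairs=5 depth=4 groups=2
Leftover pairs = 5 - 4 - (2-1) = 0
First group: deep chain of depth 4 + 0 sibling pairs
Remaining 1 groups: simple '()' each

Answer: (((())))()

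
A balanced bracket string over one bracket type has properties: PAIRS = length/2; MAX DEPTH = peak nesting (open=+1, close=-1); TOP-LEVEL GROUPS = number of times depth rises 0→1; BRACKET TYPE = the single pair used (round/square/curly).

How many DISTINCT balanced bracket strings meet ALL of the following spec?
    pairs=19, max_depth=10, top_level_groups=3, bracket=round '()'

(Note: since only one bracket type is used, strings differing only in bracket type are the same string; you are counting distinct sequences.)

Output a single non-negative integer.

Answer: 6399888

Derivation:
Spec: pairs=19 depth=10 groups=3
Count(depth <= 10) = 345489606
Count(depth <= 9) = 339089718
Count(depth == 10) = 345489606 - 339089718 = 6399888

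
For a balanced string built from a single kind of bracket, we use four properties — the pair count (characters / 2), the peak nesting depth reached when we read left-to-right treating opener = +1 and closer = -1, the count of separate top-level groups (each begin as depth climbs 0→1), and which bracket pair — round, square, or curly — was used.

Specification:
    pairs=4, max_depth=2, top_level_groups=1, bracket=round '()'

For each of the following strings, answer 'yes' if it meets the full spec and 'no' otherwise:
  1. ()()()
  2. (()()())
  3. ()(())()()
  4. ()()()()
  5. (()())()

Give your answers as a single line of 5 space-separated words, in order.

Answer: no yes no no no

Derivation:
String 1 '()()()': depth seq [1 0 1 0 1 0]
  -> pairs=3 depth=1 groups=3 -> no
String 2 '(()()())': depth seq [1 2 1 2 1 2 1 0]
  -> pairs=4 depth=2 groups=1 -> yes
String 3 '()(())()()': depth seq [1 0 1 2 1 0 1 0 1 0]
  -> pairs=5 depth=2 groups=4 -> no
String 4 '()()()()': depth seq [1 0 1 0 1 0 1 0]
  -> pairs=4 depth=1 groups=4 -> no
String 5 '(()())()': depth seq [1 2 1 2 1 0 1 0]
  -> pairs=4 depth=2 groups=2 -> no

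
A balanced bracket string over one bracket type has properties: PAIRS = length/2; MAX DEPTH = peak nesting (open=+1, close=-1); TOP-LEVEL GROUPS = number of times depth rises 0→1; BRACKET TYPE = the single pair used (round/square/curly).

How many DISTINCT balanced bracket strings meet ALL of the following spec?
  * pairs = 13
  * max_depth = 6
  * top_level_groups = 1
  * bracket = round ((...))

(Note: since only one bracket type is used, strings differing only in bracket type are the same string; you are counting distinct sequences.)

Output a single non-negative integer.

Answer: 59224

Derivation:
Spec: pairs=13 depth=6 groups=1
Count(depth <= 6) = 147798
Count(depth <= 5) = 88574
Count(depth == 6) = 147798 - 88574 = 59224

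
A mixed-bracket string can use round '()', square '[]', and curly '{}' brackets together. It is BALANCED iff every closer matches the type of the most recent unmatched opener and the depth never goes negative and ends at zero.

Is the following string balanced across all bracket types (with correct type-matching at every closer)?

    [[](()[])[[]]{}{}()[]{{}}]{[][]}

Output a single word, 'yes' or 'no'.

pos 0: push '['; stack = [
pos 1: push '['; stack = [[
pos 2: ']' matches '['; pop; stack = [
pos 3: push '('; stack = [(
pos 4: push '('; stack = [((
pos 5: ')' matches '('; pop; stack = [(
pos 6: push '['; stack = [([
pos 7: ']' matches '['; pop; stack = [(
pos 8: ')' matches '('; pop; stack = [
pos 9: push '['; stack = [[
pos 10: push '['; stack = [[[
pos 11: ']' matches '['; pop; stack = [[
pos 12: ']' matches '['; pop; stack = [
pos 13: push '{'; stack = [{
pos 14: '}' matches '{'; pop; stack = [
pos 15: push '{'; stack = [{
pos 16: '}' matches '{'; pop; stack = [
pos 17: push '('; stack = [(
pos 18: ')' matches '('; pop; stack = [
pos 19: push '['; stack = [[
pos 20: ']' matches '['; pop; stack = [
pos 21: push '{'; stack = [{
pos 22: push '{'; stack = [{{
pos 23: '}' matches '{'; pop; stack = [{
pos 24: '}' matches '{'; pop; stack = [
pos 25: ']' matches '['; pop; stack = (empty)
pos 26: push '{'; stack = {
pos 27: push '['; stack = {[
pos 28: ']' matches '['; pop; stack = {
pos 29: push '['; stack = {[
pos 30: ']' matches '['; pop; stack = {
pos 31: '}' matches '{'; pop; stack = (empty)
end: stack empty → VALID
Verdict: properly nested → yes

Answer: yes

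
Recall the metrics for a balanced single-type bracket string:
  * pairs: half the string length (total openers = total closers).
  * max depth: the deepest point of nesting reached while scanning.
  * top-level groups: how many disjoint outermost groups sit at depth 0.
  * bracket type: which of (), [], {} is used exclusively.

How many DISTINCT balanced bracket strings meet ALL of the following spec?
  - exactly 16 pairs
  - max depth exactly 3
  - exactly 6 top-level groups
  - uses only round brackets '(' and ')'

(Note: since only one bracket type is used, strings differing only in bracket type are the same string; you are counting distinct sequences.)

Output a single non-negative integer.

Answer: 233637

Derivation:
Spec: pairs=16 depth=3 groups=6
Count(depth <= 3) = 236640
Count(depth <= 2) = 3003
Count(depth == 3) = 236640 - 3003 = 233637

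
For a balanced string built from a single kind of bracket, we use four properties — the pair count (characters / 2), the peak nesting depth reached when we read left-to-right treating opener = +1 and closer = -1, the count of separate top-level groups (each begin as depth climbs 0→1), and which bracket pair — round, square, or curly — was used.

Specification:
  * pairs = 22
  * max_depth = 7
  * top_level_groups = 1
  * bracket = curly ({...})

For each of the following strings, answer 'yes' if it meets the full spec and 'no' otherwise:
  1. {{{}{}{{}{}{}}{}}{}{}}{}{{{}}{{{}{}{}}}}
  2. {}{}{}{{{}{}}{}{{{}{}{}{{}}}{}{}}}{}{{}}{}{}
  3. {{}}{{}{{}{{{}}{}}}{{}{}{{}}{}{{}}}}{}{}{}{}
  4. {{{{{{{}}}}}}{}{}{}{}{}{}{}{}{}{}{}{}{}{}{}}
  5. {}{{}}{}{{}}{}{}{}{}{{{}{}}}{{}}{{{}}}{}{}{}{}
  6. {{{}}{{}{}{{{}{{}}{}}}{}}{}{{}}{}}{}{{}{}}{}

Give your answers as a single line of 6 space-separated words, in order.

String 1 '{{{}{}{{}{}{}}{}}{}{}}{}{{{}}{{{}{}{}}}}': depth seq [1 2 3 2 3 2 3 4 3 4 3 4 3 2 3 2 1 2 1 2 1 0 1 0 1 2 3 2 1 2 3 4 3 4 3 4 3 2 1 0]
  -> pairs=20 depth=4 groups=3 -> no
String 2 '{}{}{}{{{}{}}{}{{{}{}{}{{}}}{}{}}}{}{{}}{}{}': depth seq [1 0 1 0 1 0 1 2 3 2 3 2 1 2 1 2 3 4 3 4 3 4 3 4 5 4 3 2 3 2 3 2 1 0 1 0 1 2 1 0 1 0 1 0]
  -> pairs=22 depth=5 groups=8 -> no
String 3 '{{}}{{}{{}{{{}}{}}}{{}{}{{}}{}{{}}}}{}{}{}{}': depth seq [1 2 1 0 1 2 1 2 3 2 3 4 5 4 3 4 3 2 1 2 3 2 3 2 3 4 3 2 3 2 3 4 3 2 1 0 1 0 1 0 1 0 1 0]
  -> pairs=22 depth=5 groups=6 -> no
String 4 '{{{{{{{}}}}}}{}{}{}{}{}{}{}{}{}{}{}{}{}{}{}}': depth seq [1 2 3 4 5 6 7 6 5 4 3 2 1 2 1 2 1 2 1 2 1 2 1 2 1 2 1 2 1 2 1 2 1 2 1 2 1 2 1 2 1 2 1 0]
  -> pairs=22 depth=7 groups=1 -> yes
String 5 '{}{{}}{}{{}}{}{}{}{}{{{}{}}}{{}}{{{}}}{}{}{}{}': depth seq [1 0 1 2 1 0 1 0 1 2 1 0 1 0 1 0 1 0 1 0 1 2 3 2 3 2 1 0 1 2 1 0 1 2 3 2 1 0 1 0 1 0 1 0 1 0]
  -> pairs=23 depth=3 groups=15 -> no
String 6 '{{{}}{{}{}{{{}{{}}{}}}{}}{}{{}}{}}{}{{}{}}{}': depth seq [1 2 3 2 1 2 3 2 3 2 3 4 5 4 5 6 5 4 5 4 3 2 3 2 1 2 1 2 3 2 1 2 1 0 1 0 1 2 1 2 1 0 1 0]
  -> pairs=22 depth=6 groups=4 -> no

Answer: no no no yes no no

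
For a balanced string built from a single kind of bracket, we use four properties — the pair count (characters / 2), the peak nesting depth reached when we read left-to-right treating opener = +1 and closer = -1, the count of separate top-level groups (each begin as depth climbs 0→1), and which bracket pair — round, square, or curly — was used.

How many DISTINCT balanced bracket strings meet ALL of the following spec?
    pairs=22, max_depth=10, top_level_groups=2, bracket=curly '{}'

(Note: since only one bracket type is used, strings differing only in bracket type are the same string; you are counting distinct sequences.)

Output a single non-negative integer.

Answer: 1503291767

Derivation:
Spec: pairs=22 depth=10 groups=2
Count(depth <= 10) = 23434345975
Count(depth <= 9) = 21931054208
Count(depth == 10) = 23434345975 - 21931054208 = 1503291767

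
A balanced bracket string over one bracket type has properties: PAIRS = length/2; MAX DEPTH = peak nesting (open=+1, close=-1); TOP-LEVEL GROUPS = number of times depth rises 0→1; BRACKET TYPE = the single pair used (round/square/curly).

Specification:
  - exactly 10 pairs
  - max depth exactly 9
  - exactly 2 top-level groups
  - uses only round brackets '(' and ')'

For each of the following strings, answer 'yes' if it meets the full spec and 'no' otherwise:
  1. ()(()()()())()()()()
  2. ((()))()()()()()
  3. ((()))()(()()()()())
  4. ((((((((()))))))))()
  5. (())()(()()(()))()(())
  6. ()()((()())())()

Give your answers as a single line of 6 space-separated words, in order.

Answer: no no no yes no no

Derivation:
String 1 '()(()()()())()()()()': depth seq [1 0 1 2 1 2 1 2 1 2 1 0 1 0 1 0 1 0 1 0]
  -> pairs=10 depth=2 groups=6 -> no
String 2 '((()))()()()()()': depth seq [1 2 3 2 1 0 1 0 1 0 1 0 1 0 1 0]
  -> pairs=8 depth=3 groups=6 -> no
String 3 '((()))()(()()()()())': depth seq [1 2 3 2 1 0 1 0 1 2 1 2 1 2 1 2 1 2 1 0]
  -> pairs=10 depth=3 groups=3 -> no
String 4 '((((((((()))))))))()': depth seq [1 2 3 4 5 6 7 8 9 8 7 6 5 4 3 2 1 0 1 0]
  -> pairs=10 depth=9 groups=2 -> yes
String 5 '(())()(()()(()))()(())': depth seq [1 2 1 0 1 0 1 2 1 2 1 2 3 2 1 0 1 0 1 2 1 0]
  -> pairs=11 depth=3 groups=5 -> no
String 6 '()()((()())())()': depth seq [1 0 1 0 1 2 3 2 3 2 1 2 1 0 1 0]
  -> pairs=8 depth=3 groups=4 -> no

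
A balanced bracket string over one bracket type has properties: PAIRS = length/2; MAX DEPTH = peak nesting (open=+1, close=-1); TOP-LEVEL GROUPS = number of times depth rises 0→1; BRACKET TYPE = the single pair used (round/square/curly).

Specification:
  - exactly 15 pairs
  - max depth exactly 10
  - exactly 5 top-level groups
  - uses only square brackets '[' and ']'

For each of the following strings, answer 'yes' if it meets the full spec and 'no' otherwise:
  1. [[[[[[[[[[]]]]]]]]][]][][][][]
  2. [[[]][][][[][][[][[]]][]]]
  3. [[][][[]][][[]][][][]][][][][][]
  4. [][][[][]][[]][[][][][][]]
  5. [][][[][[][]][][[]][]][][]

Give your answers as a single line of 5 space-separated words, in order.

String 1 '[[[[[[[[[[]]]]]]]]][]][][][][]': depth seq [1 2 3 4 5 6 7 8 9 10 9 8 7 6 5 4 3 2 1 2 1 0 1 0 1 0 1 0 1 0]
  -> pairs=15 depth=10 groups=5 -> yes
String 2 '[[[]][][][[][][[][[]]][]]]': depth seq [1 2 3 2 1 2 1 2 1 2 3 2 3 2 3 4 3 4 5 4 3 2 3 2 1 0]
  -> pairs=13 depth=5 groups=1 -> no
String 3 '[[][][[]][][[]][][][]][][][][][]': depth seq [1 2 1 2 1 2 3 2 1 2 1 2 3 2 1 2 1 2 1 2 1 0 1 0 1 0 1 0 1 0 1 0]
  -> pairs=16 depth=3 groups=6 -> no
String 4 '[][][[][]][[]][[][][][][]]': depth seq [1 0 1 0 1 2 1 2 1 0 1 2 1 0 1 2 1 2 1 2 1 2 1 2 1 0]
  -> pairs=13 depth=2 groups=5 -> no
String 5 '[][][[][[][]][][[]][]][][]': depth seq [1 0 1 0 1 2 1 2 3 2 3 2 1 2 1 2 3 2 1 2 1 0 1 0 1 0]
  -> pairs=13 depth=3 groups=5 -> no

Answer: yes no no no no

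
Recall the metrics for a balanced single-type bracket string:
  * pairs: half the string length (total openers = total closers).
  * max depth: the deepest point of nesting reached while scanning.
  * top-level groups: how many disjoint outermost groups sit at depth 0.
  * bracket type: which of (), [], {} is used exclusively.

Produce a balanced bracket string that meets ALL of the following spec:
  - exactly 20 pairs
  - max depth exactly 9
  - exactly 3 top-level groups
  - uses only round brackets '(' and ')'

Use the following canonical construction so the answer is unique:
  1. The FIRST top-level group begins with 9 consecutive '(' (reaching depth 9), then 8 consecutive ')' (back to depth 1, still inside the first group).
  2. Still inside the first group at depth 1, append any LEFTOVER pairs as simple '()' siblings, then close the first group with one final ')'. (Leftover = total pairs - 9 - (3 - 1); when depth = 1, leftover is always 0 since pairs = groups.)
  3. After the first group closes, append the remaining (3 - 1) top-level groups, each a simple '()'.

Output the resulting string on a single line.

Answer: ((((((((())))))))()()()()()()()()())()()

Derivation:
Spec: pairs=20 depth=9 groups=3
Leftover pairs = 20 - 9 - (3-1) = 9
First group: deep chain of depth 9 + 9 sibling pairs
Remaining 2 groups: simple '()' each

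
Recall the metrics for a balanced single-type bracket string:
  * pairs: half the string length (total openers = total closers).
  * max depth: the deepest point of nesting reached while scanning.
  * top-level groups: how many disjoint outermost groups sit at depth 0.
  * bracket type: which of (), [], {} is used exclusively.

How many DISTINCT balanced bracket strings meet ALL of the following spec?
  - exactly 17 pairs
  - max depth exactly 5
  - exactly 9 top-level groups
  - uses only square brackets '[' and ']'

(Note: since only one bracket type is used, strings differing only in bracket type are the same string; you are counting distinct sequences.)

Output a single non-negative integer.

Spec: pairs=17 depth=5 groups=9
Count(depth <= 5) = 375903
Count(depth <= 4) = 327717
Count(depth == 5) = 375903 - 327717 = 48186

Answer: 48186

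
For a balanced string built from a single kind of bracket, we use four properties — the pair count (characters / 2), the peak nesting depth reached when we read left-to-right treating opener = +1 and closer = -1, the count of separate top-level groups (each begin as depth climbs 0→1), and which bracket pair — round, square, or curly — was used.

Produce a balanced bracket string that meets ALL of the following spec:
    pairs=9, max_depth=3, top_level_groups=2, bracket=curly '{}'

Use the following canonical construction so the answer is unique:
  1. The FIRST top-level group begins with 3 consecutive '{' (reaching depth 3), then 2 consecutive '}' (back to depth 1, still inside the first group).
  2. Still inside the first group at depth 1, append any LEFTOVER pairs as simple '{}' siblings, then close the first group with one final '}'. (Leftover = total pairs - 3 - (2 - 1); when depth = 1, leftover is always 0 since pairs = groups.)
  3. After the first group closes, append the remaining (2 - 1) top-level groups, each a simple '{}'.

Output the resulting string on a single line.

Spec: pairs=9 depth=3 groups=2
Leftover pairs = 9 - 3 - (2-1) = 5
First group: deep chain of depth 3 + 5 sibling pairs
Remaining 1 groups: simple '{}' each

Answer: {{{}}{}{}{}{}{}}{}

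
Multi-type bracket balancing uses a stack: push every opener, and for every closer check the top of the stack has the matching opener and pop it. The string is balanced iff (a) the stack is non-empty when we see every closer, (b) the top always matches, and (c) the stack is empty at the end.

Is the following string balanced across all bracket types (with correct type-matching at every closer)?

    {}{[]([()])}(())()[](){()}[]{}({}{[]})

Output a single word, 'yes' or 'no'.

Answer: yes

Derivation:
pos 0: push '{'; stack = {
pos 1: '}' matches '{'; pop; stack = (empty)
pos 2: push '{'; stack = {
pos 3: push '['; stack = {[
pos 4: ']' matches '['; pop; stack = {
pos 5: push '('; stack = {(
pos 6: push '['; stack = {([
pos 7: push '('; stack = {([(
pos 8: ')' matches '('; pop; stack = {([
pos 9: ']' matches '['; pop; stack = {(
pos 10: ')' matches '('; pop; stack = {
pos 11: '}' matches '{'; pop; stack = (empty)
pos 12: push '('; stack = (
pos 13: push '('; stack = ((
pos 14: ')' matches '('; pop; stack = (
pos 15: ')' matches '('; pop; stack = (empty)
pos 16: push '('; stack = (
pos 17: ')' matches '('; pop; stack = (empty)
pos 18: push '['; stack = [
pos 19: ']' matches '['; pop; stack = (empty)
pos 20: push '('; stack = (
pos 21: ')' matches '('; pop; stack = (empty)
pos 22: push '{'; stack = {
pos 23: push '('; stack = {(
pos 24: ')' matches '('; pop; stack = {
pos 25: '}' matches '{'; pop; stack = (empty)
pos 26: push '['; stack = [
pos 27: ']' matches '['; pop; stack = (empty)
pos 28: push '{'; stack = {
pos 29: '}' matches '{'; pop; stack = (empty)
pos 30: push '('; stack = (
pos 31: push '{'; stack = ({
pos 32: '}' matches '{'; pop; stack = (
pos 33: push '{'; stack = ({
pos 34: push '['; stack = ({[
pos 35: ']' matches '['; pop; stack = ({
pos 36: '}' matches '{'; pop; stack = (
pos 37: ')' matches '('; pop; stack = (empty)
end: stack empty → VALID
Verdict: properly nested → yes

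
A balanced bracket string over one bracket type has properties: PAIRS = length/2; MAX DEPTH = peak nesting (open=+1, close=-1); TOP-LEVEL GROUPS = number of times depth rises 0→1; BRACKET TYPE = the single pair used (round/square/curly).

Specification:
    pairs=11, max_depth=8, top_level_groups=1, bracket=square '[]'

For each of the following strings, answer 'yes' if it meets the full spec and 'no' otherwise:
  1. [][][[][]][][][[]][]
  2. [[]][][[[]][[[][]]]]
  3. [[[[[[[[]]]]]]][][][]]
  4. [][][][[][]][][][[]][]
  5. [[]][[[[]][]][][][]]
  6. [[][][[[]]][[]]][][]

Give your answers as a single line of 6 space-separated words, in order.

Answer: no no yes no no no

Derivation:
String 1 '[][][[][]][][][[]][]': depth seq [1 0 1 0 1 2 1 2 1 0 1 0 1 0 1 2 1 0 1 0]
  -> pairs=10 depth=2 groups=7 -> no
String 2 '[[]][][[[]][[[][]]]]': depth seq [1 2 1 0 1 0 1 2 3 2 1 2 3 4 3 4 3 2 1 0]
  -> pairs=10 depth=4 groups=3 -> no
String 3 '[[[[[[[[]]]]]]][][][]]': depth seq [1 2 3 4 5 6 7 8 7 6 5 4 3 2 1 2 1 2 1 2 1 0]
  -> pairs=11 depth=8 groups=1 -> yes
String 4 '[][][][[][]][][][[]][]': depth seq [1 0 1 0 1 0 1 2 1 2 1 0 1 0 1 0 1 2 1 0 1 0]
  -> pairs=11 depth=2 groups=8 -> no
String 5 '[[]][[[[]][]][][][]]': depth seq [1 2 1 0 1 2 3 4 3 2 3 2 1 2 1 2 1 2 1 0]
  -> pairs=10 depth=4 groups=2 -> no
String 6 '[[][][[[]]][[]]][][]': depth seq [1 2 1 2 1 2 3 4 3 2 1 2 3 2 1 0 1 0 1 0]
  -> pairs=10 depth=4 groups=3 -> no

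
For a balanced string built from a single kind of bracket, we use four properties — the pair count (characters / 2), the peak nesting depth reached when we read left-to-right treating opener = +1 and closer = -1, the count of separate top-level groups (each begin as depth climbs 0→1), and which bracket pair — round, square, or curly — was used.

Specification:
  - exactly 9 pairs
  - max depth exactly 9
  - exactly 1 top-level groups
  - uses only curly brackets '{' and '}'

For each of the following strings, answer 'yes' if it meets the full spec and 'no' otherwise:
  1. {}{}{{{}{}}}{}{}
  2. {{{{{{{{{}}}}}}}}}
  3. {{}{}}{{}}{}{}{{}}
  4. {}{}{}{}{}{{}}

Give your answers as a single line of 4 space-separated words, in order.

String 1 '{}{}{{{}{}}}{}{}': depth seq [1 0 1 0 1 2 3 2 3 2 1 0 1 0 1 0]
  -> pairs=8 depth=3 groups=5 -> no
String 2 '{{{{{{{{{}}}}}}}}}': depth seq [1 2 3 4 5 6 7 8 9 8 7 6 5 4 3 2 1 0]
  -> pairs=9 depth=9 groups=1 -> yes
String 3 '{{}{}}{{}}{}{}{{}}': depth seq [1 2 1 2 1 0 1 2 1 0 1 0 1 0 1 2 1 0]
  -> pairs=9 depth=2 groups=5 -> no
String 4 '{}{}{}{}{}{{}}': depth seq [1 0 1 0 1 0 1 0 1 0 1 2 1 0]
  -> pairs=7 depth=2 groups=6 -> no

Answer: no yes no no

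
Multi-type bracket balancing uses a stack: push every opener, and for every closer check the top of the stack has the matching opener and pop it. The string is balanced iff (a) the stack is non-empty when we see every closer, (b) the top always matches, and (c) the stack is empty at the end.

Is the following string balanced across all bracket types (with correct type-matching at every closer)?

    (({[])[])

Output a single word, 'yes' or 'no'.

Answer: no

Derivation:
pos 0: push '('; stack = (
pos 1: push '('; stack = ((
pos 2: push '{'; stack = (({
pos 3: push '['; stack = (({[
pos 4: ']' matches '['; pop; stack = (({
pos 5: saw closer ')' but top of stack is '{' (expected '}') → INVALID
Verdict: type mismatch at position 5: ')' closes '{' → no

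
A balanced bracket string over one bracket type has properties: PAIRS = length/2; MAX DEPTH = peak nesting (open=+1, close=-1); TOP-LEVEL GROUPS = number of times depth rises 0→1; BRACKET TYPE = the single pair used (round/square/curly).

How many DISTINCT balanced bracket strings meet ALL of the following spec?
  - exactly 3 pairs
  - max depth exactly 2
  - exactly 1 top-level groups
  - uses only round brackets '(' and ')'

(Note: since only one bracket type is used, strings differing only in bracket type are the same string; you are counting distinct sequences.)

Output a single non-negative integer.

Spec: pairs=3 depth=2 groups=1
Count(depth <= 2) = 1
Count(depth <= 1) = 0
Count(depth == 2) = 1 - 0 = 1

Answer: 1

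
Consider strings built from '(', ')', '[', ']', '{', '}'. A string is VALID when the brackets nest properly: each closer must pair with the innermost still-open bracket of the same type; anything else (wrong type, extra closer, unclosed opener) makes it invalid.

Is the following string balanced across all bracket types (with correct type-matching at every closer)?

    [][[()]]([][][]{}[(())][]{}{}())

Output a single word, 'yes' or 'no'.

Answer: yes

Derivation:
pos 0: push '['; stack = [
pos 1: ']' matches '['; pop; stack = (empty)
pos 2: push '['; stack = [
pos 3: push '['; stack = [[
pos 4: push '('; stack = [[(
pos 5: ')' matches '('; pop; stack = [[
pos 6: ']' matches '['; pop; stack = [
pos 7: ']' matches '['; pop; stack = (empty)
pos 8: push '('; stack = (
pos 9: push '['; stack = ([
pos 10: ']' matches '['; pop; stack = (
pos 11: push '['; stack = ([
pos 12: ']' matches '['; pop; stack = (
pos 13: push '['; stack = ([
pos 14: ']' matches '['; pop; stack = (
pos 15: push '{'; stack = ({
pos 16: '}' matches '{'; pop; stack = (
pos 17: push '['; stack = ([
pos 18: push '('; stack = ([(
pos 19: push '('; stack = ([((
pos 20: ')' matches '('; pop; stack = ([(
pos 21: ')' matches '('; pop; stack = ([
pos 22: ']' matches '['; pop; stack = (
pos 23: push '['; stack = ([
pos 24: ']' matches '['; pop; stack = (
pos 25: push '{'; stack = ({
pos 26: '}' matches '{'; pop; stack = (
pos 27: push '{'; stack = ({
pos 28: '}' matches '{'; pop; stack = (
pos 29: push '('; stack = ((
pos 30: ')' matches '('; pop; stack = (
pos 31: ')' matches '('; pop; stack = (empty)
end: stack empty → VALID
Verdict: properly nested → yes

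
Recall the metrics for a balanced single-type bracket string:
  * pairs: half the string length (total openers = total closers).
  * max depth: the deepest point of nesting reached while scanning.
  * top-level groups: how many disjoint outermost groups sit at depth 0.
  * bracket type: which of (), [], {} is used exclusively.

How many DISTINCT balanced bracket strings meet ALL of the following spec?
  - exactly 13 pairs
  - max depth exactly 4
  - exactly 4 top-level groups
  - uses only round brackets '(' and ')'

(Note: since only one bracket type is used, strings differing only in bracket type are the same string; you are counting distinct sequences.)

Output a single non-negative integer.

Answer: 35580

Derivation:
Spec: pairs=13 depth=4 groups=4
Count(depth <= 4) = 51708
Count(depth <= 3) = 16128
Count(depth == 4) = 51708 - 16128 = 35580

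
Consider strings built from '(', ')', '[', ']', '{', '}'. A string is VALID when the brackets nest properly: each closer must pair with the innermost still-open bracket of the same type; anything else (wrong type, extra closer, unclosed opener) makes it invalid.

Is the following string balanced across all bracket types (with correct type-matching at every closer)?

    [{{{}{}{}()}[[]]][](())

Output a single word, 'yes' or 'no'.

Answer: no

Derivation:
pos 0: push '['; stack = [
pos 1: push '{'; stack = [{
pos 2: push '{'; stack = [{{
pos 3: push '{'; stack = [{{{
pos 4: '}' matches '{'; pop; stack = [{{
pos 5: push '{'; stack = [{{{
pos 6: '}' matches '{'; pop; stack = [{{
pos 7: push '{'; stack = [{{{
pos 8: '}' matches '{'; pop; stack = [{{
pos 9: push '('; stack = [{{(
pos 10: ')' matches '('; pop; stack = [{{
pos 11: '}' matches '{'; pop; stack = [{
pos 12: push '['; stack = [{[
pos 13: push '['; stack = [{[[
pos 14: ']' matches '['; pop; stack = [{[
pos 15: ']' matches '['; pop; stack = [{
pos 16: saw closer ']' but top of stack is '{' (expected '}') → INVALID
Verdict: type mismatch at position 16: ']' closes '{' → no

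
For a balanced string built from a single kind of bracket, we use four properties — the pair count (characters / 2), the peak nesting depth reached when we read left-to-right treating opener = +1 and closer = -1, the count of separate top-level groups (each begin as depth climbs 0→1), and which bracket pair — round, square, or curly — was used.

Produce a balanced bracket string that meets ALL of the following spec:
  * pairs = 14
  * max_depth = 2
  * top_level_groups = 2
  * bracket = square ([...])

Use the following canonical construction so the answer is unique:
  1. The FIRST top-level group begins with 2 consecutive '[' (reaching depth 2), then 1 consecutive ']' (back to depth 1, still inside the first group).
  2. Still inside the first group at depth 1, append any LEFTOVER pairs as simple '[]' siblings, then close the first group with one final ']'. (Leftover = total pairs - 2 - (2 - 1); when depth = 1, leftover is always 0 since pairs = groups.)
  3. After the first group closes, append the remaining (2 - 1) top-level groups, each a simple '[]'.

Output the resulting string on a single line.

Answer: [[][][][][][][][][][][][]][]

Derivation:
Spec: pairs=14 depth=2 groups=2
Leftover pairs = 14 - 2 - (2-1) = 11
First group: deep chain of depth 2 + 11 sibling pairs
Remaining 1 groups: simple '[]' each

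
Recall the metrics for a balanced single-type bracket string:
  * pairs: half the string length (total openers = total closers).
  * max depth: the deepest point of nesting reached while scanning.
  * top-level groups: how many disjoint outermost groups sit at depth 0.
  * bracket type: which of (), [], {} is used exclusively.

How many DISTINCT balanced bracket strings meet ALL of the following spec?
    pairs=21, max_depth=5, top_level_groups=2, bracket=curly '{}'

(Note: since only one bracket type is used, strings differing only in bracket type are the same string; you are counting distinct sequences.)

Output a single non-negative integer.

Answer: 890931560

Derivation:
Spec: pairs=21 depth=5 groups=2
Count(depth <= 5) = 1065406350
Count(depth <= 4) = 174474790
Count(depth == 5) = 1065406350 - 174474790 = 890931560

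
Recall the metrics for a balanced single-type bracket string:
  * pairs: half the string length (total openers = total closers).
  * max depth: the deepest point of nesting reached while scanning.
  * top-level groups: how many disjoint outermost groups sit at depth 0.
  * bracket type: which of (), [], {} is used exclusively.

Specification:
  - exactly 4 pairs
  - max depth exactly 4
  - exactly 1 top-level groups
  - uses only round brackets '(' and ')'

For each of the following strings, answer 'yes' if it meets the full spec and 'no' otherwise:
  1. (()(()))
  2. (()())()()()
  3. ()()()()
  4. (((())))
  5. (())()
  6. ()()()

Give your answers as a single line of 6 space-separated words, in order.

String 1 '(()(()))': depth seq [1 2 1 2 3 2 1 0]
  -> pairs=4 depth=3 groups=1 -> no
String 2 '(()())()()()': depth seq [1 2 1 2 1 0 1 0 1 0 1 0]
  -> pairs=6 depth=2 groups=4 -> no
String 3 '()()()()': depth seq [1 0 1 0 1 0 1 0]
  -> pairs=4 depth=1 groups=4 -> no
String 4 '(((())))': depth seq [1 2 3 4 3 2 1 0]
  -> pairs=4 depth=4 groups=1 -> yes
String 5 '(())()': depth seq [1 2 1 0 1 0]
  -> pairs=3 depth=2 groups=2 -> no
String 6 '()()()': depth seq [1 0 1 0 1 0]
  -> pairs=3 depth=1 groups=3 -> no

Answer: no no no yes no no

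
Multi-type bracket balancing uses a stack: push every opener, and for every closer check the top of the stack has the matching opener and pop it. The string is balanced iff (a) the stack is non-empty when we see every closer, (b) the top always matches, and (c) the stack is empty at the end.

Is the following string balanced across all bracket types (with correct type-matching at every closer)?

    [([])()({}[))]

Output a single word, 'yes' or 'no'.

pos 0: push '['; stack = [
pos 1: push '('; stack = [(
pos 2: push '['; stack = [([
pos 3: ']' matches '['; pop; stack = [(
pos 4: ')' matches '('; pop; stack = [
pos 5: push '('; stack = [(
pos 6: ')' matches '('; pop; stack = [
pos 7: push '('; stack = [(
pos 8: push '{'; stack = [({
pos 9: '}' matches '{'; pop; stack = [(
pos 10: push '['; stack = [([
pos 11: saw closer ')' but top of stack is '[' (expected ']') → INVALID
Verdict: type mismatch at position 11: ')' closes '[' → no

Answer: no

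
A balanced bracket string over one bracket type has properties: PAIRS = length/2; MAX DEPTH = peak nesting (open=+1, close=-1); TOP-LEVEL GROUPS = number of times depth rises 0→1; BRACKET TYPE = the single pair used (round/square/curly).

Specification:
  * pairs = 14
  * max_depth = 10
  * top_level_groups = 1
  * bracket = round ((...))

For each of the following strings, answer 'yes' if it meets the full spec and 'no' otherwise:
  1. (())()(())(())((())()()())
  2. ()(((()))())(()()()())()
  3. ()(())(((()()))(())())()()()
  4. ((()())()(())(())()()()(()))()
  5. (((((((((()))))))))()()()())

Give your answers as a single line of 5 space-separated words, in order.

String 1 '(())()(())(())((())()()())': depth seq [1 2 1 0 1 0 1 2 1 0 1 2 1 0 1 2 3 2 1 2 1 2 1 2 1 0]
  -> pairs=13 depth=3 groups=5 -> no
String 2 '()(((()))())(()()()())()': depth seq [1 0 1 2 3 4 3 2 1 2 1 0 1 2 1 2 1 2 1 2 1 0 1 0]
  -> pairs=12 depth=4 groups=4 -> no
String 3 '()(())(((()()))(())())()()()': depth seq [1 0 1 2 1 0 1 2 3 4 3 4 3 2 1 2 3 2 1 2 1 0 1 0 1 0 1 0]
  -> pairs=14 depth=4 groups=6 -> no
String 4 '((()())()(())(())()()()(()))()': depth seq [1 2 3 2 3 2 1 2 1 2 3 2 1 2 3 2 1 2 1 2 1 2 1 2 3 2 1 0 1 0]
  -> pairs=15 depth=3 groups=2 -> no
String 5 '(((((((((()))))))))()()()())': depth seq [1 2 3 4 5 6 7 8 9 10 9 8 7 6 5 4 3 2 1 2 1 2 1 2 1 2 1 0]
  -> pairs=14 depth=10 groups=1 -> yes

Answer: no no no no yes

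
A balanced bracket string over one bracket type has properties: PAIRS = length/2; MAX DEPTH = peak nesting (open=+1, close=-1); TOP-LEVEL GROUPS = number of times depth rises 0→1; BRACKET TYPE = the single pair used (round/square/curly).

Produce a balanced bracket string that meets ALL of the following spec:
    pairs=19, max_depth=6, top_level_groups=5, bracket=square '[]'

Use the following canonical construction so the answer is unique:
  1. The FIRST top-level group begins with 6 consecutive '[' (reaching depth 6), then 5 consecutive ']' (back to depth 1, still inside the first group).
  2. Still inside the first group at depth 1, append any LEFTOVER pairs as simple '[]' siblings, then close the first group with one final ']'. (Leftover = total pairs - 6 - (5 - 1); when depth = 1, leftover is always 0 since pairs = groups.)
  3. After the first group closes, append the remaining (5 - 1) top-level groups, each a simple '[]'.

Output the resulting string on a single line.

Answer: [[[[[[]]]]][][][][][][][][][]][][][][]

Derivation:
Spec: pairs=19 depth=6 groups=5
Leftover pairs = 19 - 6 - (5-1) = 9
First group: deep chain of depth 6 + 9 sibling pairs
Remaining 4 groups: simple '[]' each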